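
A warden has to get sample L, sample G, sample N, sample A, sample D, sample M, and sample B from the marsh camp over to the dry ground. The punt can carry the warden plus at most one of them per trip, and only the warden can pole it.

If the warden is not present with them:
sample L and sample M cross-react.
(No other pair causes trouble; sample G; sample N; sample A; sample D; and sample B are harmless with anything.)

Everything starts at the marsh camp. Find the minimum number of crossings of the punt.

13

Counting alone: the warden can take at most 1 across per trip to the dry ground, so moving all 7 needs at least 7 loaded trips out, with a return between consecutive ones — at least 13 crossings.
The plan below uses exactly 13 crossings, so it is optimal:
1. Warden goes to the dry ground with sample L.  [the marsh camp: sample A, sample B, sample D, sample G, sample M, sample N | the dry ground: sample L]
2. Warden goes back to the marsh camp alone.  [the marsh camp: sample A, sample B, sample D, sample G, sample M, sample N | the dry ground: sample L]
3. Warden goes to the dry ground with sample G.  [the marsh camp: sample A, sample B, sample D, sample M, sample N | the dry ground: sample G, sample L]
4. Warden goes back to the marsh camp alone.  [the marsh camp: sample A, sample B, sample D, sample M, sample N | the dry ground: sample G, sample L]
5. Warden goes to the dry ground with sample N.  [the marsh camp: sample A, sample B, sample D, sample M | the dry ground: sample G, sample L, sample N]
6. Warden goes back to the marsh camp alone.  [the marsh camp: sample A, sample B, sample D, sample M | the dry ground: sample G, sample L, sample N]
7. Warden goes to the dry ground with sample A.  [the marsh camp: sample B, sample D, sample M | the dry ground: sample A, sample G, sample L, sample N]
8. Warden goes back to the marsh camp alone.  [the marsh camp: sample B, sample D, sample M | the dry ground: sample A, sample G, sample L, sample N]
9. Warden goes to the dry ground with sample D.  [the marsh camp: sample B, sample M | the dry ground: sample A, sample D, sample G, sample L, sample N]
10. Warden goes back to the marsh camp alone.  [the marsh camp: sample B, sample M | the dry ground: sample A, sample D, sample G, sample L, sample N]
11. Warden goes to the dry ground with sample B.  [the marsh camp: sample M | the dry ground: sample A, sample B, sample D, sample G, sample L, sample N]
12. Warden goes back to the marsh camp alone.  [the marsh camp: sample M | the dry ground: sample A, sample B, sample D, sample G, sample L, sample N]
13. Warden goes to the dry ground with sample M.  [the marsh camp: — | the dry ground: sample A, sample B, sample D, sample G, sample L, sample M, sample N]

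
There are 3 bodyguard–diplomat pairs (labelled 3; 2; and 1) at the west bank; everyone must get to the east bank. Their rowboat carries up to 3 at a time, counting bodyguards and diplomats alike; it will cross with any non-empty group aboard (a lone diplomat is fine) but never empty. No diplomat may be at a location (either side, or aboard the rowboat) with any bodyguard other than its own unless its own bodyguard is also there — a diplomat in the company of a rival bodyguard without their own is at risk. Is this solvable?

Yes

1. bodyguard 3 and diplomat 3 cross → the east bank.
2. bodyguard 3 crosses ← the west bank.
3. bodyguard 1, bodyguard 2, and bodyguard 3 cross → the east bank.
4. diplomat 3 crosses ← the west bank.
5. diplomat 1, diplomat 2, and diplomat 3 cross → the east bank.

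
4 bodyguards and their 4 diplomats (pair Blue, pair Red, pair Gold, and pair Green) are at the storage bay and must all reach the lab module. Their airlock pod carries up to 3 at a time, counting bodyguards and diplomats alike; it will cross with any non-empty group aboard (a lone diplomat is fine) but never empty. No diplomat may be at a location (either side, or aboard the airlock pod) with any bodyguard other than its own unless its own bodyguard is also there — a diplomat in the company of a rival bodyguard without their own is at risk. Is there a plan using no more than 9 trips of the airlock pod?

Yes

Yes — this plan uses 9 crossings (≤ 9):
1. bodyguard Blue and diplomat Blue cross → the lab module.
2. bodyguard Blue crosses ← the storage bay.
3. bodyguard Blue, bodyguard Red, and diplomat Red cross → the lab module.
4. bodyguard Blue and diplomat Blue cross ← the storage bay.
5. bodyguard Blue, bodyguard Gold, and bodyguard Green cross → the lab module.
6. diplomat Red crosses ← the storage bay.
7. diplomat Blue and diplomat Red cross → the lab module.
8. diplomat Blue crosses ← the storage bay.
9. diplomat Blue, diplomat Gold, and diplomat Green cross → the lab module.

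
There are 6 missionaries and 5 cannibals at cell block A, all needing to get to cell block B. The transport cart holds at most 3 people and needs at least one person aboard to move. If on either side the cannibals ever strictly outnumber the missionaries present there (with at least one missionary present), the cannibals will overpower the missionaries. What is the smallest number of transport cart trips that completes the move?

9

Counting alone: each trip to cell block B takes at most 3 across and each return brings at least 1 back, so after t trips out (and t−1 returns) at most 3t − (t−1) of the 11 are across; that first reaches 11 at t = 5, so at least 9 crossings are needed.
The plan below uses exactly 9 crossings, so it is optimal:
1. 3 cannibals → cell block B.  (cell block A: 6M 2C; cell block B: 0M 3C)
2. 1 cannibal ← cell block A.  (cell block A: 6M 3C; cell block B: 0M 2C)
3. 3 missionaries → cell block B.  (cell block A: 3M 3C; cell block B: 3M 2C)
4. 1 missionary ← cell block A.  (cell block A: 4M 3C; cell block B: 2M 2C)
5. 2 missionaries and 1 cannibal → cell block B.  (cell block A: 2M 2C; cell block B: 4M 3C)
6. 1 missionary ← cell block A.  (cell block A: 3M 2C; cell block B: 3M 3C)
7. 2 missionaries and 1 cannibal → cell block B.  (cell block A: 1M 1C; cell block B: 5M 4C)
8. 1 missionary ← cell block A.  (cell block A: 2M 1C; cell block B: 4M 4C)
9. 2 missionaries and 1 cannibal → cell block B.  (cell block A: 0M 0C; cell block B: 6M 5C)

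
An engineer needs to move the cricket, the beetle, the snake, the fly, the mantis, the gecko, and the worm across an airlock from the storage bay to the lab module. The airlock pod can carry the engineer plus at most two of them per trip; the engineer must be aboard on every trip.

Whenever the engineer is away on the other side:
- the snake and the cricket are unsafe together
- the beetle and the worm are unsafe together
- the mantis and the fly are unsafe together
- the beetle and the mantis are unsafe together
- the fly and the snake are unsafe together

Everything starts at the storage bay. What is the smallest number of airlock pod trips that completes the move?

Whatever the first load, the items left behind include a forbidden pair without the engineer. No opening move is safe, so no plan exists.

impossible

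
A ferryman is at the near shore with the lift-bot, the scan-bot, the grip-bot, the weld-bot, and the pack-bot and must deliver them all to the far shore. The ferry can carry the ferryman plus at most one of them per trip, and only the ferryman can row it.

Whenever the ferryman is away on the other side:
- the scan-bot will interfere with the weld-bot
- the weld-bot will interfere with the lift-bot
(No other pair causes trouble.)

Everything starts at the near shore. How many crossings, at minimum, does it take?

Counting alone: the ferryman can take at most 1 across per trip to the far shore, so moving all 5 needs at least 5 loaded trips out, with a return between consecutive ones — at least 9 crossings.
The safety rule pushes this higher. Following every safe sequence of crossings, the most of the 5 that can be at the far shore as the ferry arrives there on crossing 9 is 4 — never all 5.
So no plan with fewer than 11 crossings exists, and this one achieves 11:
1. Ferryman goes to the far shore with the weld-bot.
2. Ferryman goes back to the near shore alone.
3. Ferryman goes to the far shore with the lift-bot.
4. Ferryman goes back to the near shore with the weld-bot.
5. Ferryman goes to the far shore with the scan-bot.
6. Ferryman goes back to the near shore alone.
7. Ferryman goes to the far shore with the grip-bot.
8. Ferryman goes back to the near shore alone.
9. Ferryman goes to the far shore with the pack-bot.
10. Ferryman goes back to the near shore alone.
11. Ferryman goes to the far shore with the weld-bot.

11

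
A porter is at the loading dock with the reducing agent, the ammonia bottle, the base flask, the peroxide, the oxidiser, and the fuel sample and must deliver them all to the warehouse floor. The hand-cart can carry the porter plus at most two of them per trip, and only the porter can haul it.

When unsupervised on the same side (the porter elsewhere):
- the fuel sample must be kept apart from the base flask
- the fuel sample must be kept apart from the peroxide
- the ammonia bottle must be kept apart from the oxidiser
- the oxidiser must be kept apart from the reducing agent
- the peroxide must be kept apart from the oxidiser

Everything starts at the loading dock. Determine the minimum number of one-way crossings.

Counting alone: the porter can take at most 2 across per trip to the warehouse floor, so moving all 6 needs at least 3 loaded trips out, with a return between consecutive ones — at least 5 crossings.
The safety rule pushes this higher. Following every safe sequence of crossings, the most of the 6 that can be at the warehouse floor as the hand-cart arrives there on crossing 5 is 5 — never all 6.
So no plan with fewer than 7 crossings exists, and this one achieves 7:
1. Porter goes to the warehouse floor with the fuel sample and the oxidiser.
2. Porter goes back to the loading dock alone.
3. Porter goes to the warehouse floor with the ammonia bottle and the reducing agent.
4. Porter goes back to the loading dock with the oxidiser.
5. Porter goes to the warehouse floor with the base flask and the peroxide.
6. Porter goes back to the loading dock with the fuel sample.
7. Porter goes to the warehouse floor with the fuel sample and the oxidiser.

7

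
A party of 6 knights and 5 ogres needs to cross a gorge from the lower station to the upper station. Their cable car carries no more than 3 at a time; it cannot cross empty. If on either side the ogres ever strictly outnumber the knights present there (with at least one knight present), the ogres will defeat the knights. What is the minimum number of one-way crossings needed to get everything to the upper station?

9

Counting alone: each trip to the upper station takes at most 3 across and each return brings at least 1 back, so after t trips out (and t−1 returns) at most 3t − (t−1) of the 11 are across; that first reaches 11 at t = 5, so at least 9 crossings are needed.
The plan below uses exactly 9 crossings, so it is optimal:
1. 3 ogres → the upper station.  (the lower station: 6K 2O; the upper station: 0K 3O)
2. 1 ogre ← the lower station.  (the lower station: 6K 3O; the upper station: 0K 2O)
3. 3 knights → the upper station.  (the lower station: 3K 3O; the upper station: 3K 2O)
4. 1 knight ← the lower station.  (the lower station: 4K 3O; the upper station: 2K 2O)
5. 2 knights and 1 ogre → the upper station.  (the lower station: 2K 2O; the upper station: 4K 3O)
6. 1 knight ← the lower station.  (the lower station: 3K 2O; the upper station: 3K 3O)
7. 2 knights and 1 ogre → the upper station.  (the lower station: 1K 1O; the upper station: 5K 4O)
8. 1 knight ← the lower station.  (the lower station: 2K 1O; the upper station: 4K 4O)
9. 2 knights and 1 ogre → the upper station.  (the lower station: 0K 0O; the upper station: 6K 5O)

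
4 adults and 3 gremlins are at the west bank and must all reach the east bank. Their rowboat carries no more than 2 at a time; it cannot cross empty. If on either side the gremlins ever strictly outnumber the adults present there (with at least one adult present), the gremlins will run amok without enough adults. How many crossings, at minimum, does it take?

Counting alone: each trip to the east bank takes at most 2 across and each return brings at least 1 back, so after t trips out (and t−1 returns) at most 2t − (t−1) of the 7 are across; that first reaches 7 at t = 6, so at least 11 crossings are needed.
The plan below uses exactly 11 crossings, so it is optimal:
1. 2 gremlins → the east bank.  (the west bank: 4A 1G; the east bank: 0A 2G)
2. 1 gremlin ← the west bank.  (the west bank: 4A 2G; the east bank: 0A 1G)
3. 2 gremlins → the east bank.  (the west bank: 4A 0G; the east bank: 0A 3G)
4. 1 gremlin ← the west bank.  (the west bank: 4A 1G; the east bank: 0A 2G)
5. 2 adults → the east bank.  (the west bank: 2A 1G; the east bank: 2A 2G)
6. 1 gremlin ← the west bank.  (the west bank: 2A 2G; the east bank: 2A 1G)
7. 1 adult and 1 gremlin → the east bank.  (the west bank: 1A 1G; the east bank: 3A 2G)
8. 1 adult ← the west bank.  (the west bank: 2A 1G; the east bank: 2A 2G)
9. 1 adult and 1 gremlin → the east bank.  (the west bank: 1A 0G; the east bank: 3A 3G)
10. 1 gremlin ← the west bank.  (the west bank: 1A 1G; the east bank: 3A 2G)
11. 1 adult and 1 gremlin → the east bank.  (the west bank: 0A 0G; the east bank: 4A 3G)

11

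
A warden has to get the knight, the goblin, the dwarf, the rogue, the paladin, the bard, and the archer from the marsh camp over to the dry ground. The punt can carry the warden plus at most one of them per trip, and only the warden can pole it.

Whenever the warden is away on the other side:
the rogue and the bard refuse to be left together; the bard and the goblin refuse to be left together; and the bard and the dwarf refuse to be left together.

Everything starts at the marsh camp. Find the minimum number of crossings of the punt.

impossible

Following every safe sequence of crossings from the start, the most of the 7 that can be at the dry ground as the punt arrives there on crossings 1, 3, 5, 7, 9 is 1, 2, 3, 4, 5 respectively; the best ever achieved is 5 of 7.
From crossing 11 on, no configuration arises that was not already reachable earlier: only 72 distinct safe configurations (who is on which side, and where the punt is) can ever be reached, none of them has everyone across, and every continuation just revisits them. So no valid plan exists.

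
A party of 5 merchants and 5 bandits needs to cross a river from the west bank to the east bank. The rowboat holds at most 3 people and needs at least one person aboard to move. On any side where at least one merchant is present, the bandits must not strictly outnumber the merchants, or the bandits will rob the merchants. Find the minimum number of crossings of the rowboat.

Counting alone: each trip to the east bank takes at most 3 across and each return brings at least 1 back, so after t trips out (and t−1 returns) at most 3t − (t−1) of the 10 are across; that first reaches 10 at t = 5, so at least 9 crossings are needed.
The safety rule pushes this higher. Following every safe sequence of crossings, the most of the 10 that can be at the east bank as the rowboat arrives there on crossing 9 is 9 — never all 10.
So no plan with fewer than 11 crossings exists, and this one achieves 11:
1. 2 bandits → the east bank.  (the west bank: 5M 3B; the east bank: 0M 2B)
2. 1 bandit ← the west bank.  (the west bank: 5M 4B; the east bank: 0M 1B)
3. 3 bandits → the east bank.  (the west bank: 5M 1B; the east bank: 0M 4B)
4. 1 bandit ← the west bank.  (the west bank: 5M 2B; the east bank: 0M 3B)
5. 3 merchants → the east bank.  (the west bank: 2M 2B; the east bank: 3M 3B)
6. 1 merchant and 1 bandit ← the west bank.  (the west bank: 3M 3B; the east bank: 2M 2B)
7. 3 merchants → the east bank.  (the west bank: 0M 3B; the east bank: 5M 2B)
8. 1 bandit ← the west bank.  (the west bank: 0M 4B; the east bank: 5M 1B)
9. 2 bandits → the east bank.  (the west bank: 0M 2B; the east bank: 5M 3B)
10. 1 bandit ← the west bank.  (the west bank: 0M 3B; the east bank: 5M 2B)
11. 3 bandits → the east bank.  (the west bank: 0M 0B; the east bank: 5M 5B)

11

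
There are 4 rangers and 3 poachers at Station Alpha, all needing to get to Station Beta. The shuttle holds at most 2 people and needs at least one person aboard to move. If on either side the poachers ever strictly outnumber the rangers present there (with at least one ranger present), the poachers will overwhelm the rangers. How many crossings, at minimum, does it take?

Counting alone: each trip to Station Beta takes at most 2 across and each return brings at least 1 back, so after t trips out (and t−1 returns) at most 2t − (t−1) of the 7 are across; that first reaches 7 at t = 6, so at least 11 crossings are needed.
The plan below uses exactly 11 crossings, so it is optimal:
1. 2 poachers → Station Beta.  (Station Alpha: 4R 1P; Station Beta: 0R 2P)
2. 1 poacher ← Station Alpha.  (Station Alpha: 4R 2P; Station Beta: 0R 1P)
3. 2 poachers → Station Beta.  (Station Alpha: 4R 0P; Station Beta: 0R 3P)
4. 1 poacher ← Station Alpha.  (Station Alpha: 4R 1P; Station Beta: 0R 2P)
5. 2 rangers → Station Beta.  (Station Alpha: 2R 1P; Station Beta: 2R 2P)
6. 1 poacher ← Station Alpha.  (Station Alpha: 2R 2P; Station Beta: 2R 1P)
7. 1 ranger and 1 poacher → Station Beta.  (Station Alpha: 1R 1P; Station Beta: 3R 2P)
8. 1 ranger ← Station Alpha.  (Station Alpha: 2R 1P; Station Beta: 2R 2P)
9. 1 ranger and 1 poacher → Station Beta.  (Station Alpha: 1R 0P; Station Beta: 3R 3P)
10. 1 poacher ← Station Alpha.  (Station Alpha: 1R 1P; Station Beta: 3R 2P)
11. 1 ranger and 1 poacher → Station Beta.  (Station Alpha: 0R 0P; Station Beta: 4R 3P)

11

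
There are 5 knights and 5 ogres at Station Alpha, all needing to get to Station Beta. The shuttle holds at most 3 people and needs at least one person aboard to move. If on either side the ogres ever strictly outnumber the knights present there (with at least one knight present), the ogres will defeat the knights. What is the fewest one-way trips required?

Counting alone: each trip to Station Beta takes at most 3 across and each return brings at least 1 back, so after t trips out (and t−1 returns) at most 3t − (t−1) of the 10 are across; that first reaches 10 at t = 5, so at least 9 crossings are needed.
The safety rule pushes this higher. Following every safe sequence of crossings, the most of the 10 that can be at Station Beta as the shuttle arrives there on crossing 9 is 9 — never all 10.
So no plan with fewer than 11 crossings exists, and this one achieves 11:
1. 2 ogres → Station Beta.  (Station Alpha: 5K 3O; Station Beta: 0K 2O)
2. 1 ogre ← Station Alpha.  (Station Alpha: 5K 4O; Station Beta: 0K 1O)
3. 3 ogres → Station Beta.  (Station Alpha: 5K 1O; Station Beta: 0K 4O)
4. 1 ogre ← Station Alpha.  (Station Alpha: 5K 2O; Station Beta: 0K 3O)
5. 3 knights → Station Beta.  (Station Alpha: 2K 2O; Station Beta: 3K 3O)
6. 1 knight and 1 ogre ← Station Alpha.  (Station Alpha: 3K 3O; Station Beta: 2K 2O)
7. 3 knights → Station Beta.  (Station Alpha: 0K 3O; Station Beta: 5K 2O)
8. 1 ogre ← Station Alpha.  (Station Alpha: 0K 4O; Station Beta: 5K 1O)
9. 2 ogres → Station Beta.  (Station Alpha: 0K 2O; Station Beta: 5K 3O)
10. 1 ogre ← Station Alpha.  (Station Alpha: 0K 3O; Station Beta: 5K 2O)
11. 3 ogres → Station Beta.  (Station Alpha: 0K 0O; Station Beta: 5K 5O)

11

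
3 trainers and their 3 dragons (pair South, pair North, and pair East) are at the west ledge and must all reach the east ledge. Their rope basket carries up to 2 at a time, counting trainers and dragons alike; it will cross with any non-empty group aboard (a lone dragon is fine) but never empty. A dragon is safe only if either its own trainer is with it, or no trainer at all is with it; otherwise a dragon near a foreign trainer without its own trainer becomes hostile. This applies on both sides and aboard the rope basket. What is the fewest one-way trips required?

Counting alone: each trip to the east ledge takes at most 2 across and each return brings at least 1 back, so after t trips out (and t−1 returns) at most 2t − (t−1) of the 6 are across; that first reaches 6 at t = 5, so at least 9 crossings are needed.
The safety rule pushes this higher. Following every safe sequence of crossings, the most of the 6 that can be at the east ledge as the rope basket arrives there on crossing 9 is 5 — never all 6.
So no plan with fewer than 11 crossings exists, and this one achieves 11:
1. dragon South and trainer South cross → the east ledge.
2. trainer South crosses ← the west ledge.
3. dragon East and dragon North cross → the east ledge.
4. dragon South crosses ← the west ledge.
5. trainer East and trainer North cross → the east ledge.
6. dragon North and trainer North cross ← the west ledge.
7. trainer North and trainer South cross → the east ledge.
8. dragon East crosses ← the west ledge.
9. dragon North and dragon South cross → the east ledge.
10. trainer East crosses ← the west ledge.
11. dragon East and trainer East cross → the east ledge.

11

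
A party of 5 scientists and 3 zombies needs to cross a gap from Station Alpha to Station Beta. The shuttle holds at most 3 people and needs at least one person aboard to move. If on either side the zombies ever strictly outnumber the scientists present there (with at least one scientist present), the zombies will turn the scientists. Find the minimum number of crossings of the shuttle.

Counting alone: each trip to Station Beta takes at most 3 across and each return brings at least 1 back, so after t trips out (and t−1 returns) at most 3t − (t−1) of the 8 are across; that first reaches 8 at t = 4, so at least 7 crossings are needed.
The plan below uses exactly 7 crossings, so it is optimal:
1. 2 zombies → Station Beta.  (Station Alpha: 5S 1Z; Station Beta: 0S 2Z)
2. 1 zombie ← Station Alpha.  (Station Alpha: 5S 2Z; Station Beta: 0S 1Z)
3. 2 scientists and 1 zombie → Station Beta.  (Station Alpha: 3S 1Z; Station Beta: 2S 2Z)
4. 1 zombie ← Station Alpha.  (Station Alpha: 3S 2Z; Station Beta: 2S 1Z)
5. 1 scientist and 2 zombies → Station Beta.  (Station Alpha: 2S 0Z; Station Beta: 3S 3Z)
6. 1 zombie ← Station Alpha.  (Station Alpha: 2S 1Z; Station Beta: 3S 2Z)
7. 2 scientists and 1 zombie → Station Beta.  (Station Alpha: 0S 0Z; Station Beta: 5S 3Z)

7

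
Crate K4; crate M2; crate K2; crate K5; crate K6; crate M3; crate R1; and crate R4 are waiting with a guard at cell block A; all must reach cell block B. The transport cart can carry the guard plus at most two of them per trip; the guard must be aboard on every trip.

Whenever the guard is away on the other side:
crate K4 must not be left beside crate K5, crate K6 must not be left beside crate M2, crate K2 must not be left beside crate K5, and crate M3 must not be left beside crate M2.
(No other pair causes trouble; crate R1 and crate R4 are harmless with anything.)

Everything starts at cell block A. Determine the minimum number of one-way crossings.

9

Counting alone: the guard can take at most 2 across per trip to cell block B, so moving all 8 needs at least 4 loaded trips out, with a return between consecutive ones — at least 7 crossings.
The safety rule pushes this higher. Following every safe sequence of crossings, the most of the 8 that can be at cell block B as the transport cart arrives there on crossing 7 is 7 — never all 8.
So no plan with fewer than 9 crossings exists, and this one achieves 9:
1. Guard goes to cell block B with crate K5 and crate M2.  [cell block A: crate K2, crate K4, crate K6, crate M3, crate R1, crate R4 | cell block B: crate K5, crate M2]
2. Guard goes back to cell block A alone.  [cell block A: crate K2, crate K4, crate K6, crate M3, crate R1, crate R4 | cell block B: crate K5, crate M2]
3. Guard goes to cell block B with crate K2 and crate K4.  [cell block A: crate K6, crate M3, crate R1, crate R4 | cell block B: crate K2, crate K4, crate K5, crate M2]
4. Guard goes back to cell block A with crate K5.  [cell block A: crate K5, crate K6, crate M3, crate R1, crate R4 | cell block B: crate K2, crate K4, crate M2]
5. Guard goes to cell block B with crate K6 and crate M3.  [cell block A: crate K5, crate R1, crate R4 | cell block B: crate K2, crate K4, crate K6, crate M2, crate M3]
6. Guard goes back to cell block A with crate M2.  [cell block A: crate K5, crate M2, crate R1, crate R4 | cell block B: crate K2, crate K4, crate K6, crate M3]
7. Guard goes to cell block B with crate R1 and crate R4.  [cell block A: crate K5, crate M2 | cell block B: crate K2, crate K4, crate K6, crate M3, crate R1, crate R4]
8. Guard goes back to cell block A alone.  [cell block A: crate K5, crate M2 | cell block B: crate K2, crate K4, crate K6, crate M3, crate R1, crate R4]
9. Guard goes to cell block B with crate K5 and crate M2.  [cell block A: — | cell block B: crate K2, crate K4, crate K5, crate K6, crate M2, crate M3, crate R1, crate R4]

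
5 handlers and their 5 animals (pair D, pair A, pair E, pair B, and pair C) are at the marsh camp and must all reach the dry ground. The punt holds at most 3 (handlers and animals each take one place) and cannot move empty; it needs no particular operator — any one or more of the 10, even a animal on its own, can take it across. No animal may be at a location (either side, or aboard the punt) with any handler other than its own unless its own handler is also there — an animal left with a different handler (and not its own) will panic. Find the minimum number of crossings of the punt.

11

Counting alone: each trip to the dry ground takes at most 3 across and each return brings at least 1 back, so after t trips out (and t−1 returns) at most 3t − (t−1) of the 10 are across; that first reaches 10 at t = 5, so at least 9 crossings are needed.
The safety rule pushes this higher. Following every safe sequence of crossings, the most of the 10 that can be at the dry ground as the punt arrives there on crossing 9 is 9 — never all 10.
So no plan with fewer than 11 crossings exists, and this one achieves 11:
1. animal D and handler D cross → the dry ground.
2. handler D crosses ← the marsh camp.
3. animal A, animal B, and animal E cross → the dry ground.
4. animal D crosses ← the marsh camp.
5. handler A, handler B, and handler E cross → the dry ground.
6. animal A and handler A cross ← the marsh camp.
7. handler A, handler C, and handler D cross → the dry ground.
8. animal E crosses ← the marsh camp.
9. animal A and animal D cross → the dry ground.
10. animal D crosses ← the marsh camp.
11. animal C, animal D, and animal E cross → the dry ground.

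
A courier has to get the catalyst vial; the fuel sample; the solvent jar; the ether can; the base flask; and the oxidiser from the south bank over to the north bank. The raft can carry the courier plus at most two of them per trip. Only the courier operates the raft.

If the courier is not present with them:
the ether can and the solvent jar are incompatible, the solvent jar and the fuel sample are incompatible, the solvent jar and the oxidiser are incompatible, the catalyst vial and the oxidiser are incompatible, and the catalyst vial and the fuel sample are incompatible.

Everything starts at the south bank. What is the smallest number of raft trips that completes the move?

Counting alone: the courier can take at most 2 across per trip to the north bank, so moving all 6 needs at least 3 loaded trips out, with a return between consecutive ones — at least 5 crossings.
The safety rule pushes this higher. Following every safe sequence of crossings, the most of the 6 that can be at the north bank as the raft arrives there on crossing 5 is 5 — never all 6.
So no plan with fewer than 7 crossings exists, and this one achieves 7:
1. Courier goes to the north bank with the catalyst vial and the solvent jar.  [the south bank: the base flask, the ether can, the fuel sample, the oxidiser | the north bank: the catalyst vial, the solvent jar]
2. Courier goes back to the south bank alone.  [the south bank: the base flask, the ether can, the fuel sample, the oxidiser | the north bank: the catalyst vial, the solvent jar]
3. Courier goes to the north bank with the ether can and the fuel sample.  [the south bank: the base flask, the oxidiser | the north bank: the catalyst vial, the ether can, the fuel sample, the solvent jar]
4. Courier goes back to the south bank with the catalyst vial and the solvent jar.  [the south bank: the base flask, the catalyst vial, the oxidiser, the solvent jar | the north bank: the ether can, the fuel sample]
5. Courier goes to the north bank with the base flask and the oxidiser.  [the south bank: the catalyst vial, the solvent jar | the north bank: the base flask, the ether can, the fuel sample, the oxidiser]
6. Courier goes back to the south bank alone.  [the south bank: the catalyst vial, the solvent jar | the north bank: the base flask, the ether can, the fuel sample, the oxidiser]
7. Courier goes to the north bank with the catalyst vial and the solvent jar.  [the south bank: — | the north bank: the base flask, the catalyst vial, the ether can, the fuel sample, the oxidiser, the solvent jar]

7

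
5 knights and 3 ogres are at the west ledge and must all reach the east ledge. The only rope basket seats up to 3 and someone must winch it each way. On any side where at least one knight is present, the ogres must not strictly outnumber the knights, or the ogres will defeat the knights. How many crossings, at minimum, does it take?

7

Counting alone: each trip to the east ledge takes at most 3 across and each return brings at least 1 back, so after t trips out (and t−1 returns) at most 3t − (t−1) of the 8 are across; that first reaches 8 at t = 4, so at least 7 crossings are needed.
The plan below uses exactly 7 crossings, so it is optimal:
1. 2 ogres → the east ledge.  (the west ledge: 5K 1O; the east ledge: 0K 2O)
2. 1 ogre ← the west ledge.  (the west ledge: 5K 2O; the east ledge: 0K 1O)
3. 2 knights and 1 ogre → the east ledge.  (the west ledge: 3K 1O; the east ledge: 2K 2O)
4. 1 ogre ← the west ledge.  (the west ledge: 3K 2O; the east ledge: 2K 1O)
5. 1 knight and 2 ogres → the east ledge.  (the west ledge: 2K 0O; the east ledge: 3K 3O)
6. 1 ogre ← the west ledge.  (the west ledge: 2K 1O; the east ledge: 3K 2O)
7. 2 knights and 1 ogre → the east ledge.  (the west ledge: 0K 0O; the east ledge: 5K 3O)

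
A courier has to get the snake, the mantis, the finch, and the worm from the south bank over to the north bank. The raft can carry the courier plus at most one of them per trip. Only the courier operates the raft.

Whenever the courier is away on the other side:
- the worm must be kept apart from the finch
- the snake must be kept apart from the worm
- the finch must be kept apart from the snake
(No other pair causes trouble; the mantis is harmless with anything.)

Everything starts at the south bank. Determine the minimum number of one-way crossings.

impossible

Whatever the first load, the items left behind include a forbidden pair without the courier. No opening move is safe, so no plan exists.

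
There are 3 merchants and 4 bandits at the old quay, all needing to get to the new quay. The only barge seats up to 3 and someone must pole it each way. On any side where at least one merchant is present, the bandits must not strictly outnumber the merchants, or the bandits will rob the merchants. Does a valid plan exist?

No

The bandits already outnumber the merchants at the old quay before anyone moves, so the starting position itself is disallowed.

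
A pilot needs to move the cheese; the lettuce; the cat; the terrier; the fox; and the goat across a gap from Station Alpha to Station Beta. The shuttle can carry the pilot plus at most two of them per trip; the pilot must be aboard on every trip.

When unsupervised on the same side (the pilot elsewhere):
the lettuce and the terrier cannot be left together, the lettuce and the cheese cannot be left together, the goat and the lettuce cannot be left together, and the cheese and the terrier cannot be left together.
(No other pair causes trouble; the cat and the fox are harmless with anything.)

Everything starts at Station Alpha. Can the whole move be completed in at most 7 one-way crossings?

Counting alone: the pilot can take at most 2 across per trip to Station Beta, so moving all 6 needs at least 3 loaded trips out, with a return between consecutive ones — at least 5 crossings.
The safety rule pushes this higher. Following every safe sequence of crossings, the most of the 6 that can be at Station Beta as the shuttle arrives there on crossings 5, 7 is 4, 5 respectively — never all 6.
So the move cannot be finished within 7 crossings. (The shortest complete plan takes 9:)
1. Pilot goes to Station Beta with the cheese and the lettuce.
2. Pilot goes back to Station Alpha with the cheese.
3. Pilot goes to Station Beta with the cat and the cheese.
4. Pilot goes back to Station Alpha with the cheese.
5. Pilot goes to Station Beta with the cheese and the fox.
6. Pilot goes back to Station Alpha with the cheese.
7. Pilot goes to Station Beta with the cheese and the goat.
8. Pilot goes back to Station Alpha with the lettuce.
9. Pilot goes to Station Beta with the lettuce and the terrier.

No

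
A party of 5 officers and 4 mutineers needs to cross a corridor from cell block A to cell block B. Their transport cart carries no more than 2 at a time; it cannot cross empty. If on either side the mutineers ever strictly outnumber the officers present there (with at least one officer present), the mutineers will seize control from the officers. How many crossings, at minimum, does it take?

Counting alone: each trip to cell block B takes at most 2 across and each return brings at least 1 back, so after t trips out (and t−1 returns) at most 2t − (t−1) of the 9 are across; that first reaches 9 at t = 8, so at least 15 crossings are needed.
The plan below uses exactly 15 crossings, so it is optimal:
1. 2 mutineers → cell block B.  (cell block A: 5O 2M; cell block B: 0O 2M)
2. 1 mutineer ← cell block A.  (cell block A: 5O 3M; cell block B: 0O 1M)
3. 2 mutineers → cell block B.  (cell block A: 5O 1M; cell block B: 0O 3M)
4. 1 mutineer ← cell block A.  (cell block A: 5O 2M; cell block B: 0O 2M)
5. 2 officers → cell block B.  (cell block A: 3O 2M; cell block B: 2O 2M)
6. 1 mutineer ← cell block A.  (cell block A: 3O 3M; cell block B: 2O 1M)
7. 1 officer and 1 mutineer → cell block B.  (cell block A: 2O 2M; cell block B: 3O 2M)
8. 1 officer ← cell block A.  (cell block A: 3O 2M; cell block B: 2O 2M)
9. 1 officer and 1 mutineer → cell block B.  (cell block A: 2O 1M; cell block B: 3O 3M)
10. 1 mutineer ← cell block A.  (cell block A: 2O 2M; cell block B: 3O 2M)
11. 1 officer and 1 mutineer → cell block B.  (cell block A: 1O 1M; cell block B: 4O 3M)
12. 1 officer ← cell block A.  (cell block A: 2O 1M; cell block B: 3O 3M)
13. 1 officer and 1 mutineer → cell block B.  (cell block A: 1O 0M; cell block B: 4O 4M)
14. 1 mutineer ← cell block A.  (cell block A: 1O 1M; cell block B: 4O 3M)
15. 1 officer and 1 mutineer → cell block B.  (cell block A: 0O 0M; cell block B: 5O 4M)

15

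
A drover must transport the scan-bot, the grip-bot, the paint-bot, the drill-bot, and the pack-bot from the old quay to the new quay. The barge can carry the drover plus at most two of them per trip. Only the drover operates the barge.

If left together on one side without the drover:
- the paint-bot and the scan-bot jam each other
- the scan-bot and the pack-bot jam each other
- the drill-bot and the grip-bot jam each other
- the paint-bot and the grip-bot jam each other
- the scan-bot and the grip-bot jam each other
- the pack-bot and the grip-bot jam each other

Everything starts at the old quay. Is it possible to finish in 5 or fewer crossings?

No

Counting alone: the drover can take at most 2 across per trip to the new quay, so moving all 5 needs at least 3 loaded trips out, with a return between consecutive ones — at least 5 crossings.
The safety rule pushes this higher. Following every safe sequence of crossings, the most of the 5 that can be at the new quay as the barge arrives there on crossing 5 is 4 — never all 5.
So the move cannot be finished within 5 crossings. (The shortest complete plan takes 7:)
1. Drover goes to the new quay with the grip-bot and the scan-bot.
2. Drover goes back to the old quay with the scan-bot.
3. Drover goes to the new quay with the drill-bot and the scan-bot.
4. Drover goes back to the old quay with the grip-bot.
5. Drover goes to the new quay with the pack-bot and the paint-bot.
6. Drover goes back to the old quay with the scan-bot.
7. Drover goes to the new quay with the grip-bot and the scan-bot.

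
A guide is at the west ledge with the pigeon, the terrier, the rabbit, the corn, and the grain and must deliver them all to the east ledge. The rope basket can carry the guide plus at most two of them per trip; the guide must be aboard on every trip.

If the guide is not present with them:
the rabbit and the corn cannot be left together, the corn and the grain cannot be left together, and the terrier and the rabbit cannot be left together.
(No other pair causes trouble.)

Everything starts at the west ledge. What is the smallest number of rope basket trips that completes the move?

5

Counting alone: the guide can take at most 2 across per trip to the east ledge, so moving all 5 needs at least 3 loaded trips out, with a return between consecutive ones — at least 5 crossings.
The plan below uses exactly 5 crossings, so it is optimal:
1. Guide goes to the east ledge with the corn and the terrier.
2. Guide goes back to the west ledge alone.
3. Guide goes to the east ledge with the pigeon.
4. Guide goes back to the west ledge alone.
5. Guide goes to the east ledge with the grain and the rabbit.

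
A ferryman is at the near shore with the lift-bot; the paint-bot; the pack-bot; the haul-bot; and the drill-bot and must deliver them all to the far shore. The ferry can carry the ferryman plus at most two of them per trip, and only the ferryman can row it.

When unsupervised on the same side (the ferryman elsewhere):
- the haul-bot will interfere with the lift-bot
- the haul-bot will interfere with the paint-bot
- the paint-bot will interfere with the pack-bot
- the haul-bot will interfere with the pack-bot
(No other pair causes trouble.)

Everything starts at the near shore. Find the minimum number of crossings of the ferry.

7

Counting alone: the ferryman can take at most 2 across per trip to the far shore, so moving all 5 needs at least 3 loaded trips out, with a return between consecutive ones — at least 5 crossings.
The safety rule pushes this higher. Following every safe sequence of crossings, the most of the 5 that can be at the far shore as the ferry arrives there on crossing 5 is 4 — never all 5.
So no plan with fewer than 7 crossings exists, and this one achieves 7:
1. Ferryman goes to the far shore with the haul-bot and the paint-bot.  [the near shore: the drill-bot, the lift-bot, the pack-bot | the far shore: the haul-bot, the paint-bot]
2. Ferryman goes back to the near shore with the paint-bot.  [the near shore: the drill-bot, the lift-bot, the pack-bot, the paint-bot | the far shore: the haul-bot]
3. Ferryman goes to the far shore with the lift-bot and the paint-bot.  [the near shore: the drill-bot, the pack-bot | the far shore: the haul-bot, the lift-bot, the paint-bot]
4. Ferryman goes back to the near shore with the haul-bot.  [the near shore: the drill-bot, the haul-bot, the pack-bot | the far shore: the lift-bot, the paint-bot]
5. Ferryman goes to the far shore with the drill-bot and the pack-bot.  [the near shore: the haul-bot | the far shore: the drill-bot, the lift-bot, the pack-bot, the paint-bot]
6. Ferryman goes back to the near shore with the paint-bot.  [the near shore: the haul-bot, the paint-bot | the far shore: the drill-bot, the lift-bot, the pack-bot]
7. Ferryman goes to the far shore with the haul-bot and the paint-bot.  [the near shore: — | the far shore: the drill-bot, the haul-bot, the lift-bot, the pack-bot, the paint-bot]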